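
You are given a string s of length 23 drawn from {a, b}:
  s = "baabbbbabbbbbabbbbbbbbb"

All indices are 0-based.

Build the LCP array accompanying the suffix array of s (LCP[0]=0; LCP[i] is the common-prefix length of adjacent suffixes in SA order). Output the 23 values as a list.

rank | idx | suffix
   0 |   1 | aabbbbabbbbbabbbbbbbbb
   1 |   2 | abbbbabbbbbabbbbbbbbb
   2 |   7 | abbbbbabbbbbbbbb
   3 |  13 | abbbbbbbbb
   4 |  22 | b
   5 |   0 | baabbbbabbbbbabbbbbbbbb
   6 |   6 | babbbbbabbbbbbbbb
   7 |  12 | babbbbbbbbb
   8 |  21 | bb
   9 |   5 | bbabbbbbabbbbbbbbb
  10 |  11 | bbabbbbbbbbb
  11 |  20 | bbb
  12 |   4 | bbbabbbbbabbbbbbbbb
  13 |  10 | bbbabbbbbbbbb
  14 |  19 | bbbb
  15 |   3 | bbbbabbbbbabbbbbbbbb
  16 |   9 | bbbbabbbbbbbbb
  17 |  18 | bbbbb
  18 |   8 | bbbbbabbbbbbbbb
  19 |  17 | bbbbbb
  20 |  16 | bbbbbbb
  21 |  15 | bbbbbbbb
  22 |  14 | bbbbbbbbb

SA = [1, 2, 7, 13, 22, 0, 6, 12, 21, 5, 11, 20, 4, 10, 19, 3, 9, 18, 8, 17, 16, 15, 14]
rank  pair      lcp
   1  s[1:],s[2:]  1  'a'
   2  s[2:],s[7:]  5  'abbbb'
   3  s[7:],s[13:]  6  'abbbbb'
   4  s[13:],s[22:]  0  ''
   5  s[22:],s[0:]  1  'b'
   6  s[0:],s[6:]  2  'ba'
   7  s[6:],s[12:]  7  'babbbbb'
   8  s[12:],s[21:]  1  'b'
   9  s[21:],s[5:]  2  'bb'
  10  s[5:],s[11:]  8  'bbabbbbb'
  11  s[11:],s[20:]  2  'bb'
  12  s[20:],s[4:]  3  'bbb'
  13  s[4:],s[10:]  9  'bbbabbbbb'
  14  s[10:],s[19:]  3  'bbb'
  15  s[19:],s[3:]  4  'bbbb'
  16  s[3:],s[9:]  10  'bbbbabbbbb'
  17  s[9:],s[18:]  4  'bbbb'
  18  s[18:],s[8:]  5  'bbbbb'
  19  s[8:],s[17:]  5  'bbbbb'
  20  s[17:],s[16:]  6  'bbbbbb'
  21  s[16:],s[15:]  7  'bbbbbbb'
  22  s[15:],s[14:]  8  'bbbbbbbb'

[0, 1, 5, 6, 0, 1, 2, 7, 1, 2, 8, 2, 3, 9, 3, 4, 10, 4, 5, 5, 6, 7, 8]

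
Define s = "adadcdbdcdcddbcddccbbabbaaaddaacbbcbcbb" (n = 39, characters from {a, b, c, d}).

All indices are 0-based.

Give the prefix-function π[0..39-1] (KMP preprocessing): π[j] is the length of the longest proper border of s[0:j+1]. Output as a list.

π[0] = 0
j=1 s[j]='d': π[1]=0 (border '')
j=2 s[j]='a': π[2]=1 (border 'a')
j=3 s[j]='d': π[3]=2 (border 'ad')
j=4 s[j]='c': k: 2→0; π[4]=0 (border '')
j=5 s[j]='d': π[5]=0 (border '')
j=6 s[j]='b': π[6]=0 (border '')
j=7 s[j]='d': π[7]=0 (border '')
j=8 s[j]='c': π[8]=0 (border '')
j=9 s[j]='d': π[9]=0 (border '')
j=10 s[j]='c': π[10]=0 (border '')
j=11 s[j]='d': π[11]=0 (border '')
j=12 s[j]='d': π[12]=0 (border '')
j=13 s[j]='b': π[13]=0 (border '')
j=14 s[j]='c': π[14]=0 (border '')
j=15 s[j]='d': π[15]=0 (border '')
j=16 s[j]='d': π[16]=0 (border '')
j=17 s[j]='c': π[17]=0 (border '')
j=18 s[j]='c': π[18]=0 (border '')
j=19 s[j]='b': π[19]=0 (border '')
j=20 s[j]='b': π[20]=0 (border '')
j=21 s[j]='a': π[21]=1 (border 'a')
j=22 s[j]='b': k: 1→0; π[22]=0 (border '')
j=23 s[j]='b': π[23]=0 (border '')
j=24 s[j]='a': π[24]=1 (border 'a')
j=25 s[j]='a': k: 1→0; π[25]=1 (border 'a')
j=26 s[j]='a': k: 1→0; π[26]=1 (border 'a')
j=27 s[j]='d': π[27]=2 (border 'ad')
j=28 s[j]='d': k: 2→0; π[28]=0 (border '')
j=29 s[j]='a': π[29]=1 (border 'a')
j=30 s[j]='a': k: 1→0; π[30]=1 (border 'a')
j=31 s[j]='c': k: 1→0; π[31]=0 (border '')
j=32 s[j]='b': π[32]=0 (border '')
j=33 s[j]='b': π[33]=0 (border '')
j=34 s[j]='c': π[34]=0 (border '')
j=35 s[j]='b': π[35]=0 (border '')
j=36 s[j]='c': π[36]=0 (border '')
j=37 s[j]='b': π[37]=0 (border '')
j=38 s[j]='b': π[38]=0 (border '')

[0, 0, 1, 2, 0, 0, 0, 0, 0, 0, 0, 0, 0, 0, 0, 0, 0, 0, 0, 0, 0, 1, 0, 0, 1, 1, 1, 2, 0, 1, 1, 0, 0, 0, 0, 0, 0, 0, 0]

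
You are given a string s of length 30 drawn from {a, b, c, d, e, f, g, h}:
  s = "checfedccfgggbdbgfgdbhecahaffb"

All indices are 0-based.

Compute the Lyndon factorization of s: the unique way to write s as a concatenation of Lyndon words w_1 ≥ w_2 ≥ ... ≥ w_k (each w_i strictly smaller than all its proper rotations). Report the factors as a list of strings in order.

emit factor 1: 'che' (i=0, period=3)
emit factor 2: 'cfed' (i=3, period=4)
emit factor 3: 'ccfggg' (i=7, period=6)
emit factor 4: 'bdbgfgdbhec' (i=13, period=11)
emit factor 5: 'ah' (i=24, period=2)
emit factor 6: 'affb' (i=26, period=4)

["che", "cfed", "ccfggg", "bdbgfgdbhec", "ah", "affb"]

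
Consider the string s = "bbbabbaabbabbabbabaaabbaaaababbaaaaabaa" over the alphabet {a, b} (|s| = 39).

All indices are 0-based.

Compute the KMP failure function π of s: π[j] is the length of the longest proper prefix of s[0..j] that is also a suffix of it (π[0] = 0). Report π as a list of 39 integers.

[0, 1, 2, 0, 1, 2, 0, 0, 1, 2, 0, 1, 2, 0, 1, 2, 0, 1, 0, 0, 0, 1, 2, 0, 0, 0, 0, 1, 0, 1, 2, 0, 0, 0, 0, 0, 1, 0, 0]

π[0] = 0
j=1 s[j]='b': π[1]=1 (border 'b')
j=2 s[j]='b': π[2]=2 (border 'bb')
j=3 s[j]='a': k: 2→1→0; π[3]=0 (border '')
j=4 s[j]='b': π[4]=1 (border 'b')
j=5 s[j]='b': π[5]=2 (border 'bb')
j=6 s[j]='a': k: 2→1→0; π[6]=0 (border '')
j=7 s[j]='a': π[7]=0 (border '')
j=8 s[j]='b': π[8]=1 (border 'b')
j=9 s[j]='b': π[9]=2 (border 'bb')
j=10 s[j]='a': k: 2→1→0; π[10]=0 (border '')
j=11 s[j]='b': π[11]=1 (border 'b')
j=12 s[j]='b': π[12]=2 (border 'bb')
j=13 s[j]='a': k: 2→1→0; π[13]=0 (border '')
j=14 s[j]='b': π[14]=1 (border 'b')
j=15 s[j]='b': π[15]=2 (border 'bb')
j=16 s[j]='a': k: 2→1→0; π[16]=0 (border '')
j=17 s[j]='b': π[17]=1 (border 'b')
j=18 s[j]='a': k: 1→0; π[18]=0 (border '')
j=19 s[j]='a': π[19]=0 (border '')
j=20 s[j]='a': π[20]=0 (border '')
j=21 s[j]='b': π[21]=1 (border 'b')
j=22 s[j]='b': π[22]=2 (border 'bb')
j=23 s[j]='a': k: 2→1→0; π[23]=0 (border '')
j=24 s[j]='a': π[24]=0 (border '')
j=25 s[j]='a': π[25]=0 (border '')
j=26 s[j]='a': π[26]=0 (border '')
j=27 s[j]='b': π[27]=1 (border 'b')
j=28 s[j]='a': k: 1→0; π[28]=0 (border '')
j=29 s[j]='b': π[29]=1 (border 'b')
j=30 s[j]='b': π[30]=2 (border 'bb')
j=31 s[j]='a': k: 2→1→0; π[31]=0 (border '')
j=32 s[j]='a': π[32]=0 (border '')
j=33 s[j]='a': π[33]=0 (border '')
j=34 s[j]='a': π[34]=0 (border '')
j=35 s[j]='a': π[35]=0 (border '')
j=36 s[j]='b': π[36]=1 (border 'b')
j=37 s[j]='a': k: 1→0; π[37]=0 (border '')
j=38 s[j]='a': π[38]=0 (border '')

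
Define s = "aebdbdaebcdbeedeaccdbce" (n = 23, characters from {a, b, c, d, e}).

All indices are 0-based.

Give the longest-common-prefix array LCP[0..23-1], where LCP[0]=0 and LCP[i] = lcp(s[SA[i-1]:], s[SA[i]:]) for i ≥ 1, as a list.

[0, 1, 3, 0, 2, 1, 2, 1, 0, 1, 3, 1, 0, 1, 2, 2, 1, 0, 1, 1, 2, 1, 1]

rank | idx | suffix
   0 |  16 | accdbce
   1 |   6 | aebcdbeedeaccdbce
   2 |   0 | aebdbdaebcdbeedeaccdbce
   3 |   8 | bcdbeedeaccdbce
   4 |  20 | bce
   5 |   4 | bdaebcdbeedeaccdbce
   6 |   2 | bdbdaebcdbeedeaccdbce
   7 |  11 | beedeaccdbce
   8 |  17 | ccdbce
   9 |  18 | cdbce
  10 |   9 | cdbeedeaccdbce
  11 |  21 | ce
  12 |   5 | daebcdbeedeaccdbce
  13 |  19 | dbce
  14 |   3 | dbdaebcdbeedeaccdbce
  15 |  10 | dbeedeaccdbce
  16 |  14 | deaccdbce
  17 |  22 | e
  18 |  15 | eaccdbce
  19 |   7 | ebcdbeedeaccdbce
  20 |   1 | ebdbdaebcdbeedeaccdbce
  21 |  13 | edeaccdbce
  22 |  12 | eedeaccdbce

SA = [16, 6, 0, 8, 20, 4, 2, 11, 17, 18, 9, 21, 5, 19, 3, 10, 14, 22, 15, 7, 1, 13, 12]
[i] adj suffixes → lcp
  [1] 16/6 → 1 ('a')
  [2] 6/0 → 3 ('aeb')
  [3] 0/8 → 0 ('')
  [4] 8/20 → 2 ('bc')
  [5] 20/4 → 1 ('b')
  [6] 4/2 → 2 ('bd')
  [7] 2/11 → 1 ('b')
  [8] 11/17 → 0 ('')
  [9] 17/18 → 1 ('c')
  [10] 18/9 → 3 ('cdb')
  [11] 9/21 → 1 ('c')
  [12] 21/5 → 0 ('')
  [13] 5/19 → 1 ('d')
  [14] 19/3 → 2 ('db')
  [15] 3/10 → 2 ('db')
  [16] 10/14 → 1 ('d')
  [17] 14/22 → 0 ('')
  [18] 22/15 → 1 ('e')
  [19] 15/7 → 1 ('e')
  [20] 7/1 → 2 ('eb')
  [21] 1/13 → 1 ('e')
  [22] 13/12 → 1 ('e')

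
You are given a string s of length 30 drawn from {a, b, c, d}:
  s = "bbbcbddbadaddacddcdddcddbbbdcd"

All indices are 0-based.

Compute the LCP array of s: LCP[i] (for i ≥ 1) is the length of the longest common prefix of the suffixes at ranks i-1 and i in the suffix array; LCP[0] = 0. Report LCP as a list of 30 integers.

sorted suffixes:
  #0 SA[0]=13  'acddcdddcddbbbdcd'
  #1 SA[1]=8  'adaddacddcdddcddbbbdcd'
  #2 SA[2]=10  'addacddcdddcddbbbdcd'
  #3 SA[3]=7  'badaddacddcdddcddbbbdcd'
  #4 SA[4]=0  'bbbcbddbadaddacddcdddcddbbbdcd'
  #5 SA[5]=24  'bbbdcd'
  #6 SA[6]=1  'bbcbddbadaddacddcdddcddbbbdcd'
  #7 SA[7]=25  'bbdcd'
  #8 SA[8]=2  'bcbddbadaddacddcdddcddbbbdcd'
  #9 SA[9]=26  'bdcd'
  #10 SA[10]=4  'bddbadaddacddcdddcddbbbdcd'
  #11 SA[11]=3  'cbddbadaddacddcdddcddbbbdcd'
  #12 SA[12]=28  'cd'
  #13 SA[13]=21  'cddbbbdcd'
  #14 SA[14]=14  'cddcdddcddbbbdcd'
  #15 SA[15]=17  'cdddcddbbbdcd'
  #16 SA[16]=29  'd'
  #17 SA[17]=12  'dacddcdddcddbbbdcd'
  #18 SA[18]=9  'daddacddcdddcddbbbdcd'
  #19 SA[19]=6  'dbadaddacddcdddcddbbbdcd'
  #20 SA[20]=23  'dbbbdcd'
  #21 SA[21]=27  'dcd'
  #22 SA[22]=20  'dcddbbbdcd'
  #23 SA[23]=16  'dcdddcddbbbdcd'
  #24 SA[24]=11  'ddacddcdddcddbbbdcd'
  #25 SA[25]=5  'ddbadaddacddcdddcddbbbdcd'
  #26 SA[26]=22  'ddbbbdcd'
  #27 SA[27]=19  'ddcddbbbdcd'
  #28 SA[28]=15  'ddcdddcddbbbdcd'
  #29 SA[29]=18  'dddcddbbbdcd'

SA = [13, 8, 10, 7, 0, 24, 1, 25, 2, 26, 4, 3, 28, 21, 14, 17, 29, 12, 9, 6, 23, 27, 20, 16, 11, 5, 22, 19, 15, 18]
[i] adj suffixes → lcp
  [1] 13/8 → 1 ('a')
  [2] 8/10 → 2 ('ad')
  [3] 10/7 → 0 ('')
  [4] 7/0 → 1 ('b')
  [5] 0/24 → 3 ('bbb')
  [6] 24/1 → 2 ('bb')
  [7] 1/25 → 2 ('bb')
  [8] 25/2 → 1 ('b')
  [9] 2/26 → 1 ('b')
  [10] 26/4 → 2 ('bd')
  [11] 4/3 → 0 ('')
  [12] 3/28 → 1 ('c')
  [13] 28/21 → 2 ('cd')
  [14] 21/14 → 3 ('cdd')
  [15] 14/17 → 3 ('cdd')
  [16] 17/29 → 0 ('')
  [17] 29/12 → 1 ('d')
  [18] 12/9 → 2 ('da')
  [19] 9/6 → 1 ('d')
  [20] 6/23 → 2 ('db')
  [21] 23/27 → 1 ('d')
  [22] 27/20 → 3 ('dcd')
  [23] 20/16 → 4 ('dcdd')
  [24] 16/11 → 1 ('d')
  [25] 11/5 → 2 ('dd')
  [26] 5/22 → 3 ('ddb')
  [27] 22/19 → 2 ('dd')
  [28] 19/15 → 5 ('ddcdd')
  [29] 15/18 → 2 ('dd')

[0, 1, 2, 0, 1, 3, 2, 2, 1, 1, 2, 0, 1, 2, 3, 3, 0, 1, 2, 1, 2, 1, 3, 4, 1, 2, 3, 2, 5, 2]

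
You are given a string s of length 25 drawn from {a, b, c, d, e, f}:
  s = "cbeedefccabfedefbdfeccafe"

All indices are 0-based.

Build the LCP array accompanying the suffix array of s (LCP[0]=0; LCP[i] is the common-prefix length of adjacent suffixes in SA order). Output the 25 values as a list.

sorted suffixes:
  #0 SA[0]=9  'abfedefbdfeccafe'
  #1 SA[1]=22  'afe'
  #2 SA[2]=16  'bdfeccafe'
  #3 SA[3]=1  'beedefccabfedefbdfeccafe'
  #4 SA[4]=10  'bfedefbdfeccafe'
  #5 SA[5]=8  'cabfedefbdfeccafe'
  #6 SA[6]=21  'cafe'
  #7 SA[7]=0  'cbeedefccabfedefbdfeccafe'
  #8 SA[8]=7  'ccabfedefbdfeccafe'
  #9 SA[9]=20  'ccafe'
  #10 SA[10]=13  'defbdfeccafe'
  #11 SA[11]=4  'defccabfedefbdfeccafe'
  #12 SA[12]=17  'dfeccafe'
  #13 SA[13]=24  'e'
  #14 SA[14]=19  'eccafe'
  #15 SA[15]=12  'edefbdfeccafe'
  #16 SA[16]=3  'edefccabfedefbdfeccafe'
  #17 SA[17]=2  'eedefccabfedefbdfeccafe'
  #18 SA[18]=14  'efbdfeccafe'
  #19 SA[19]=5  'efccabfedefbdfeccafe'
  #20 SA[20]=15  'fbdfeccafe'
  #21 SA[21]=6  'fccabfedefbdfeccafe'
  #22 SA[22]=23  'fe'
  #23 SA[23]=18  'feccafe'
  #24 SA[24]=11  'fedefbdfeccafe'

SA = [9, 22, 16, 1, 10, 8, 21, 0, 7, 20, 13, 4, 17, 24, 19, 12, 3, 2, 14, 5, 15, 6, 23, 18, 11]
i: (SA[i-1],SA[i]) lcp shared
  1: (9,22) 1 'a'
  2: (22,16) 0 ''
  3: (16,1) 1 'b'
  4: (1,10) 1 'b'
  5: (10,8) 0 ''
  6: (8,21) 2 'ca'
  7: (21,0) 1 'c'
  8: (0,7) 1 'c'
  9: (7,20) 3 'cca'
  10: (20,13) 0 ''
  11: (13,4) 3 'def'
  12: (4,17) 1 'd'
  13: (17,24) 0 ''
  14: (24,19) 1 'e'
  15: (19,12) 1 'e'
  16: (12,3) 4 'edef'
  17: (3,2) 1 'e'
  18: (2,14) 1 'e'
  19: (14,5) 2 'ef'
  20: (5,15) 0 ''
  21: (15,6) 1 'f'
  22: (6,23) 1 'f'
  23: (23,18) 2 'fe'
  24: (18,11) 2 'fe'

[0, 1, 0, 1, 1, 0, 2, 1, 1, 3, 0, 3, 1, 0, 1, 1, 4, 1, 1, 2, 0, 1, 1, 2, 2]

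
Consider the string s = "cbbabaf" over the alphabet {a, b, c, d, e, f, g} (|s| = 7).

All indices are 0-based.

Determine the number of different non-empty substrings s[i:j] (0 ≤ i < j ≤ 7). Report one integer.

24

rank→(start, suffix):
  0 → (3, 'abaf')
  1 → (5, 'af')
  2 → (2, 'babaf')
  3 → (4, 'baf')
  4 → (1, 'bbabaf')
  5 → (0, 'cbbabaf')
  6 → (6, 'f')

SA = [3, 5, 2, 4, 1, 0, 6]
[i] adj suffixes → lcp
  [1] 3/5 → 1 ('a')
  [2] 5/2 → 0 ('')
  [3] 2/4 → 2 ('ba')
  [4] 4/1 → 1 ('b')
  [5] 1/0 → 0 ('')
  [6] 0/6 → 0 ('')

n(n+1)/2 = 7·8/2 = 28
Σ LCP = 0 + 1 + 0 + 2 + 1 + 0 + 0 = 4
distinct = 28 − 4 = 24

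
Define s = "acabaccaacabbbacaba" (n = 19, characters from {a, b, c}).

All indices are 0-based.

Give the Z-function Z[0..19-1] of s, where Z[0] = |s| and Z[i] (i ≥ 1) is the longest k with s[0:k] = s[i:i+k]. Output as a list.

Z[0]=19
i=1: outside box; Z[1]=0
i=2: outside box; Z[2]=1 extend→box=[2,3)
i=3: outside box; Z[3]=0
i=4: outside box; Z[4]=2 extend→box=[4,6)
i=5: min(r-i=1, Z[1]=0)=0; Z[5]=0
i=6: outside box; Z[6]=0
i=7: outside box; Z[7]=1 extend→box=[7,8)
i=8: outside box; Z[8]=4 extend→box=[8,12)
i=9: min(r-i=3, Z[1]=0)=0; Z[9]=0
i=10: min(r-i=2, Z[2]=1)=1; Z[10]=1
i=11: min(r-i=1, Z[3]=0)=0; Z[11]=0
i=12: outside box; Z[12]=0
i=13: outside box; Z[13]=0
i=14: outside box; Z[14]=5 extend→box=[14,19)
i=15: min(r-i=4, Z[1]=0)=0; Z[15]=0
i=16: min(r-i=3, Z[2]=1)=1; Z[16]=1
i=17: min(r-i=2, Z[3]=0)=0; Z[17]=0
i=18: min(r-i=1, Z[4]=2)=1; Z[18]=1

[19, 0, 1, 0, 2, 0, 0, 1, 4, 0, 1, 0, 0, 0, 5, 0, 1, 0, 1]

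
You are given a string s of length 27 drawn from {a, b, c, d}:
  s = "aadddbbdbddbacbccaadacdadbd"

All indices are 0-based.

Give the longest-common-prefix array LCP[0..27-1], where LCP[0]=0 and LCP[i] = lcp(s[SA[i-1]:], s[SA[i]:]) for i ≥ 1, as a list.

rank→(start, suffix):
  0 → (17, 'aadacdadbd')
  1 → (0, 'aadddbbdbddbacbccaadacdadbd')
  2 → (12, 'acbccaadacdadbd')
  3 → (20, 'acdadbd')
  4 → (18, 'adacdadbd')
  5 → (23, 'adbd')
  6 → (1, 'adddbbdbddbacbccaadacdadbd')
  7 → (11, 'bacbccaadacdadbd')
  8 → (5, 'bbdbddbacbccaadacdadbd')
  9 → (14, 'bccaadacdadbd')
  10 → (25, 'bd')
  11 → (6, 'bdbddbacbccaadacdadbd')
  12 → (8, 'bddbacbccaadacdadbd')
  13 → (16, 'caadacdadbd')
  14 → (13, 'cbccaadacdadbd')
  15 → (15, 'ccaadacdadbd')
  16 → (21, 'cdadbd')
  17 → (26, 'd')
  18 → (19, 'dacdadbd')
  19 → (22, 'dadbd')
  20 → (10, 'dbacbccaadacdadbd')
  21 → (4, 'dbbdbddbacbccaadacdadbd')
  22 → (24, 'dbd')
  23 → (7, 'dbddbacbccaadacdadbd')
  24 → (9, 'ddbacbccaadacdadbd')
  25 → (3, 'ddbbdbddbacbccaadacdadbd')
  26 → (2, 'dddbbdbddbacbccaadacdadbd')

SA = [17, 0, 12, 20, 18, 23, 1, 11, 5, 14, 25, 6, 8, 16, 13, 15, 21, 26, 19, 22, 10, 4, 24, 7, 9, 3, 2]
i: (SA[i-1],SA[i]) lcp shared
  1: (17,0) 3 'aad'
  2: (0,12) 1 'a'
  3: (12,20) 2 'ac'
  4: (20,18) 1 'a'
  5: (18,23) 2 'ad'
  6: (23,1) 2 'ad'
  7: (1,11) 0 ''
  8: (11,5) 1 'b'
  9: (5,14) 1 'b'
  10: (14,25) 1 'b'
  11: (25,6) 2 'bd'
  12: (6,8) 2 'bd'
  13: (8,16) 0 ''
  14: (16,13) 1 'c'
  15: (13,15) 1 'c'
  16: (15,21) 1 'c'
  17: (21,26) 0 ''
  18: (26,19) 1 'd'
  19: (19,22) 2 'da'
  20: (22,10) 1 'd'
  21: (10,4) 2 'db'
  22: (4,24) 2 'db'
  23: (24,7) 3 'dbd'
  24: (7,9) 1 'd'
  25: (9,3) 3 'ddb'
  26: (3,2) 2 'dd'

[0, 3, 1, 2, 1, 2, 2, 0, 1, 1, 1, 2, 2, 0, 1, 1, 1, 0, 1, 2, 1, 2, 2, 3, 1, 3, 2]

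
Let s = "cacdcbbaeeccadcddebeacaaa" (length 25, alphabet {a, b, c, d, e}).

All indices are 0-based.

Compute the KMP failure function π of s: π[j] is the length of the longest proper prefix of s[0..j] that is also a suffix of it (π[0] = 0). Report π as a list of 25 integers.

π[0] = 0
j=1 s[j]='a': π[1]=0 (border '')
j=2 s[j]='c': π[2]=1 (border 'c')
j=3 s[j]='d': k: 1→0; π[3]=0 (border '')
j=4 s[j]='c': π[4]=1 (border 'c')
j=5 s[j]='b': k: 1→0; π[5]=0 (border '')
j=6 s[j]='b': π[6]=0 (border '')
j=7 s[j]='a': π[7]=0 (border '')
j=8 s[j]='e': π[8]=0 (border '')
j=9 s[j]='e': π[9]=0 (border '')
j=10 s[j]='c': π[10]=1 (border 'c')
j=11 s[j]='c': k: 1→0; π[11]=1 (border 'c')
j=12 s[j]='a': π[12]=2 (border 'ca')
j=13 s[j]='d': k: 2→0; π[13]=0 (border '')
j=14 s[j]='c': π[14]=1 (border 'c')
j=15 s[j]='d': k: 1→0; π[15]=0 (border '')
j=16 s[j]='d': π[16]=0 (border '')
j=17 s[j]='e': π[17]=0 (border '')
j=18 s[j]='b': π[18]=0 (border '')
j=19 s[j]='e': π[19]=0 (border '')
j=20 s[j]='a': π[20]=0 (border '')
j=21 s[j]='c': π[21]=1 (border 'c')
j=22 s[j]='a': π[22]=2 (border 'ca')
j=23 s[j]='a': k: 2→0; π[23]=0 (border '')
j=24 s[j]='a': π[24]=0 (border '')

[0, 0, 1, 0, 1, 0, 0, 0, 0, 0, 1, 1, 2, 0, 1, 0, 0, 0, 0, 0, 0, 1, 2, 0, 0]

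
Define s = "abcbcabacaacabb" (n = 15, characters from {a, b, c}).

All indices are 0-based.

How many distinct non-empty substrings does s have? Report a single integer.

100

rank→(start, suffix):
  0 → (9, 'aacabb')
  1 → (5, 'abacaacabb')
  2 → (12, 'abb')
  3 → (0, 'abcbcabacaacabb')
  4 → (7, 'acaacabb')
  5 → (10, 'acabb')
  6 → (14, 'b')
  7 → (6, 'bacaacabb')
  8 → (13, 'bb')
  9 → (3, 'bcabacaacabb')
  10 → (1, 'bcbcabacaacabb')
  11 → (8, 'caacabb')
  12 → (4, 'cabacaacabb')
  13 → (11, 'cabb')
  14 → (2, 'cbcabacaacabb')

SA = [9, 5, 12, 0, 7, 10, 14, 6, 13, 3, 1, 8, 4, 11, 2]
rank  pair      lcp
   1  s[9:],s[5:]  1  'a'
   2  s[5:],s[12:]  2  'ab'
   3  s[12:],s[0:]  2  'ab'
   4  s[0:],s[7:]  1  'a'
   5  s[7:],s[10:]  3  'aca'
   6  s[10:],s[14:]  0  ''
   7  s[14:],s[6:]  1  'b'
   8  s[6:],s[13:]  1  'b'
   9  s[13:],s[3:]  1  'b'
  10  s[3:],s[1:]  2  'bc'
  11  s[1:],s[8:]  0  ''
  12  s[8:],s[4:]  2  'ca'
  13  s[4:],s[11:]  3  'cab'
  14  s[11:],s[2:]  1  'c'

n(n+1)/2 = 15·16/2 = 120
Σ LCP = 0 + 1 + 2 + 2 + 1 + 3 + 0 + 1 + 1 + 1 + 2 + 0 + 2 + 3 + 1 = 20
distinct = 120 − 20 = 100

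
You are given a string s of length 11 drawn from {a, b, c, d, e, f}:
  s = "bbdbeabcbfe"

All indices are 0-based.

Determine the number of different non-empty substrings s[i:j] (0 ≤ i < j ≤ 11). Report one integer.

sorted suffixes:
  #0 SA[0]=5  'abcbfe'
  #1 SA[1]=0  'bbdbeabcbfe'
  #2 SA[2]=6  'bcbfe'
  #3 SA[3]=1  'bdbeabcbfe'
  #4 SA[4]=3  'beabcbfe'
  #5 SA[5]=8  'bfe'
  #6 SA[6]=7  'cbfe'
  #7 SA[7]=2  'dbeabcbfe'
  #8 SA[8]=10  'e'
  #9 SA[9]=4  'eabcbfe'
  #10 SA[10]=9  'fe'

SA = [5, 0, 6, 1, 3, 8, 7, 2, 10, 4, 9]
rank  pair      lcp
   1  s[5:],s[0:]  0  ''
   2  s[0:],s[6:]  1  'b'
   3  s[6:],s[1:]  1  'b'
   4  s[1:],s[3:]  1  'b'
   5  s[3:],s[8:]  1  'b'
   6  s[8:],s[7:]  0  ''
   7  s[7:],s[2:]  0  ''
   8  s[2:],s[10:]  0  ''
   9  s[10:],s[4:]  1  'e'
  10  s[4:],s[9:]  0  ''

n(n+1)/2 = 11·12/2 = 66
Σ LCP = 0 + 0 + 1 + 1 + 1 + 1 + 0 + 0 + 0 + 1 + 0 = 5
distinct = 66 − 5 = 61

61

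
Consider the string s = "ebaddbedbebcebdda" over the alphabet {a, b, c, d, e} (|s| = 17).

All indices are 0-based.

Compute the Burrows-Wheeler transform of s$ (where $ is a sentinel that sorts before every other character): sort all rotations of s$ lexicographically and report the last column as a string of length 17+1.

rank  rotation            last
    0  $ebaddbedbebcebdda  a
    1  a$ebaddbedbebcebdd  d
    2  addbedbebcebdda$eb  b
    3  baddbedbebcebdda$e  e
    4  bcebdda$ebaddbedbe  e
    5  bdda$ebaddbedbebce  e
    6  bebcebdda$ebaddbed  d
    7  bedbebcebdda$ebadd  d
    8  cebdda$ebaddbedbeb  b
    9  da$ebaddbedbebcebd  d
   10  dbebcebdda$ebaddbe  e
   11  dbedbebcebdda$ebad  d
   12  dda$ebaddbedbebceb  b
   13  ddbedbebcebdda$eba  a
   14  ebaddbedbebcebdda$  $
   15  ebcebdda$ebaddbedb  b
   16  ebdda$ebaddbedbebc  c
   17  edbebcebdda$ebaddb  b

adbeeeddbdedba$bcb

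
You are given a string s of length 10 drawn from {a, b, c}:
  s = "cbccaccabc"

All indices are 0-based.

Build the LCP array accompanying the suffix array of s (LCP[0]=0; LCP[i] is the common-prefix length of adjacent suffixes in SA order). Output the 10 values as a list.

sorted suffixes:
  #0 SA[0]=7  'abc'
  #1 SA[1]=4  'accabc'
  #2 SA[2]=8  'bc'
  #3 SA[3]=1  'bccaccabc'
  #4 SA[4]=9  'c'
  #5 SA[5]=6  'cabc'
  #6 SA[6]=3  'caccabc'
  #7 SA[7]=0  'cbccaccabc'
  #8 SA[8]=5  'ccabc'
  #9 SA[9]=2  'ccaccabc'

SA = [7, 4, 8, 1, 9, 6, 3, 0, 5, 2]
i: (SA[i-1],SA[i]) lcp shared
  1: (7,4) 1 'a'
  2: (4,8) 0 ''
  3: (8,1) 2 'bc'
  4: (1,9) 0 ''
  5: (9,6) 1 'c'
  6: (6,3) 2 'ca'
  7: (3,0) 1 'c'
  8: (0,5) 1 'c'
  9: (5,2) 3 'cca'

[0, 1, 0, 2, 0, 1, 2, 1, 1, 3]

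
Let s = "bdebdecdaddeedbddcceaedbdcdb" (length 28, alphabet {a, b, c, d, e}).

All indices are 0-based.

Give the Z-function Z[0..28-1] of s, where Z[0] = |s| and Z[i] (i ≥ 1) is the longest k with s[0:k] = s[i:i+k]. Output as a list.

[28, 0, 0, 3, 0, 0, 0, 0, 0, 0, 0, 0, 0, 0, 2, 0, 0, 0, 0, 0, 0, 0, 0, 2, 0, 0, 0, 1]

Z[0]=28
i=1: outside box; Z[1]=0
i=2: outside box; Z[2]=0
i=3: outside box; Z[3]=3 scan→box=[3,6)
i=4: min(r-i=2, Z[1]=0)=0; Z[4]=0
i=5: min(r-i=1, Z[2]=0)=0; Z[5]=0
i=6: outside box; Z[6]=0
i=7: outside box; Z[7]=0
i=8: outside box; Z[8]=0
i=9: outside box; Z[9]=0
i=10: outside box; Z[10]=0
i=11: outside box; Z[11]=0
i=12: outside box; Z[12]=0
i=13: outside box; Z[13]=0
i=14: outside box; Z[14]=2 scan→box=[14,16)
i=15: min(r-i=1, Z[1]=0)=0; Z[15]=0
i=16: outside box; Z[16]=0
i=17: outside box; Z[17]=0
i=18: outside box; Z[18]=0
i=19: outside box; Z[19]=0
i=20: outside box; Z[20]=0
i=21: outside box; Z[21]=0
i=22: outside box; Z[22]=0
i=23: outside box; Z[23]=2 scan→box=[23,25)
i=24: min(r-i=1, Z[1]=0)=0; Z[24]=0
i=25: outside box; Z[25]=0
i=26: outside box; Z[26]=0
i=27: outside box; Z[27]=1 scan→box=[27,28)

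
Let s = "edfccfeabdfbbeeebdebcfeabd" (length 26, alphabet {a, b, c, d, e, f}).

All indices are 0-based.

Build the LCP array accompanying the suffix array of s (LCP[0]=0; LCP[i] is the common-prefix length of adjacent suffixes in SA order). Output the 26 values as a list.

[0, 3, 0, 1, 1, 2, 2, 1, 0, 1, 6, 0, 1, 1, 2, 0, 4, 1, 2, 1, 1, 2, 0, 1, 1, 5]

sorted suffixes:
  #0 SA[0]=23  'abd'
  #1 SA[1]=7  'abdfbbeeebdebcfeabd'
  #2 SA[2]=11  'bbeeebdebcfeabd'
  #3 SA[3]=19  'bcfeabd'
  #4 SA[4]=24  'bd'
  #5 SA[5]=16  'bdebcfeabd'
  #6 SA[6]=8  'bdfbbeeebdebcfeabd'
  #7 SA[7]=12  'beeebdebcfeabd'
  #8 SA[8]=3  'ccfeabdfbbeeebdebcfeabd'
  #9 SA[9]=20  'cfeabd'
  #10 SA[10]=4  'cfeabdfbbeeebdebcfeabd'
  #11 SA[11]=25  'd'
  #12 SA[12]=17  'debcfeabd'
  #13 SA[13]=9  'dfbbeeebdebcfeabd'
  #14 SA[14]=1  'dfccfeabdfbbeeebdebcfeabd'
  #15 SA[15]=22  'eabd'
  #16 SA[16]=6  'eabdfbbeeebdebcfeabd'
  #17 SA[17]=18  'ebcfeabd'
  #18 SA[18]=15  'ebdebcfeabd'
  #19 SA[19]=0  'edfccfeabdfbbeeebdebcfeabd'
  #20 SA[20]=14  'eebdebcfeabd'
  #21 SA[21]=13  'eeebdebcfeabd'
  #22 SA[22]=10  'fbbeeebdebcfeabd'
  #23 SA[23]=2  'fccfeabdfbbeeebdebcfeabd'
  #24 SA[24]=21  'feabd'
  #25 SA[25]=5  'feabdfbbeeebdebcfeabd'

SA = [23, 7, 11, 19, 24, 16, 8, 12, 3, 20, 4, 25, 17, 9, 1, 22, 6, 18, 15, 0, 14, 13, 10, 2, 21, 5]
rank  pair      lcp
   1  s[23:],s[7:]  3  'abd'
   2  s[7:],s[11:]  0  ''
   3  s[11:],s[19:]  1  'b'
   4  s[19:],s[24:]  1  'b'
   5  s[24:],s[16:]  2  'bd'
   6  s[16:],s[8:]  2  'bd'
   7  s[8:],s[12:]  1  'b'
   8  s[12:],s[3:]  0  ''
   9  s[3:],s[20:]  1  'c'
  10  s[20:],s[4:]  6  'cfeabd'
  11  s[4:],s[25:]  0  ''
  12  s[25:],s[17:]  1  'd'
  13  s[17:],s[9:]  1  'd'
  14  s[9:],s[1:]  2  'df'
  15  s[1:],s[22:]  0  ''
  16  s[22:],s[6:]  4  'eabd'
  17  s[6:],s[18:]  1  'e'
  18  s[18:],s[15:]  2  'eb'
  19  s[15:],s[0:]  1  'e'
  20  s[0:],s[14:]  1  'e'
  21  s[14:],s[13:]  2  'ee'
  22  s[13:],s[10:]  0  ''
  23  s[10:],s[2:]  1  'f'
  24  s[2:],s[21:]  1  'f'
  25  s[21:],s[5:]  5  'feabd'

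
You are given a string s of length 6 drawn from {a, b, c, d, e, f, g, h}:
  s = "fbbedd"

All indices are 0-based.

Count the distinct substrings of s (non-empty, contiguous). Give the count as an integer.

19

rank | idx | suffix
   0 |   1 | bbedd
   1 |   2 | bedd
   2 |   5 | d
   3 |   4 | dd
   4 |   3 | edd
   5 |   0 | fbbedd

SA = [1, 2, 5, 4, 3, 0]
i: (SA[i-1],SA[i]) lcp shared
  1: (1,2) 1 'b'
  2: (2,5) 0 ''
  3: (5,4) 1 'd'
  4: (4,3) 0 ''
  5: (3,0) 0 ''

n(n+1)/2 = 6·7/2 = 21
Σ LCP = 0 + 1 + 0 + 1 + 0 + 0 = 2
distinct = 21 − 2 = 19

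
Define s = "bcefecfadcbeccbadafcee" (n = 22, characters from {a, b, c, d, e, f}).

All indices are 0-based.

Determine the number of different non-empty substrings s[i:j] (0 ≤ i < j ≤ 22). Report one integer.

rank→(start, suffix):
  0 → (15, 'adafcee')
  1 → (7, 'adcbeccbadafcee')
  2 → (17, 'afcee')
  3 → (14, 'badafcee')
  4 → (0, 'bcefecfadcbeccbadafcee')
  5 → (10, 'beccbadafcee')
  6 → (13, 'cbadafcee')
  7 → (9, 'cbeccbadafcee')
  8 → (12, 'ccbadafcee')
  9 → (19, 'cee')
  10 → (1, 'cefecfadcbeccbadafcee')
  11 → (5, 'cfadcbeccbadafcee')
  12 → (16, 'dafcee')
  13 → (8, 'dcbeccbadafcee')
  14 → (21, 'e')
  15 → (11, 'eccbadafcee')
  16 → (4, 'ecfadcbeccbadafcee')
  17 → (20, 'ee')
  18 → (2, 'efecfadcbeccbadafcee')
  19 → (6, 'fadcbeccbadafcee')
  20 → (18, 'fcee')
  21 → (3, 'fecfadcbeccbadafcee')

SA = [15, 7, 17, 14, 0, 10, 13, 9, 12, 19, 1, 5, 16, 8, 21, 11, 4, 20, 2, 6, 18, 3]
i: (SA[i-1],SA[i]) lcp shared
  1: (15,7) 2 'ad'
  2: (7,17) 1 'a'
  3: (17,14) 0 ''
  4: (14,0) 1 'b'
  5: (0,10) 1 'b'
  6: (10,13) 0 ''
  7: (13,9) 2 'cb'
  8: (9,12) 1 'c'
  9: (12,19) 1 'c'
  10: (19,1) 2 'ce'
  11: (1,5) 1 'c'
  12: (5,16) 0 ''
  13: (16,8) 1 'd'
  14: (8,21) 0 ''
  15: (21,11) 1 'e'
  16: (11,4) 2 'ec'
  17: (4,20) 1 'e'
  18: (20,2) 1 'e'
  19: (2,6) 0 ''
  20: (6,18) 1 'f'
  21: (18,3) 1 'f'

n(n+1)/2 = 22·23/2 = 253
Σ LCP = 0 + 2 + 1 + 0 + 1 + 1 + 0 + 2 + 1 + 1 + 2 + 1 + 0 + 1 + 0 + 1 + 2 + 1 + 1 + 0 + 1 + 1 = 20
distinct = 253 − 20 = 233

233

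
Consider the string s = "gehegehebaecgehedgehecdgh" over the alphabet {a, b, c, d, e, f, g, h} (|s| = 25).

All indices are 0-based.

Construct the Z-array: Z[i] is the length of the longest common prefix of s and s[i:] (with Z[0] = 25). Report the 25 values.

Z[0]=25
i=1: fresh scan; Z[1]=0
i=2: fresh scan; Z[2]=0
i=3: fresh scan; Z[3]=0
i=4: fresh scan; Z[4]=4 grow→box=[4,8)
i=5: min(r-i=3, Z[1]=0)=0; Z[5]=0
i=6: min(r-i=2, Z[2]=0)=0; Z[6]=0
i=7: min(r-i=1, Z[3]=0)=0; Z[7]=0
i=8: fresh scan; Z[8]=0
i=9: fresh scan; Z[9]=0
i=10: fresh scan; Z[10]=0
i=11: fresh scan; Z[11]=0
i=12: fresh scan; Z[12]=4 grow→box=[12,16)
i=13: min(r-i=3, Z[1]=0)=0; Z[13]=0
i=14: min(r-i=2, Z[2]=0)=0; Z[14]=0
i=15: min(r-i=1, Z[3]=0)=0; Z[15]=0
i=16: fresh scan; Z[16]=0
i=17: fresh scan; Z[17]=4 grow→box=[17,21)
i=18: min(r-i=3, Z[1]=0)=0; Z[18]=0
i=19: min(r-i=2, Z[2]=0)=0; Z[19]=0
i=20: min(r-i=1, Z[3]=0)=0; Z[20]=0
i=21: fresh scan; Z[21]=0
i=22: fresh scan; Z[22]=0
i=23: fresh scan; Z[23]=1 grow→box=[23,24)
i=24: fresh scan; Z[24]=0

[25, 0, 0, 0, 4, 0, 0, 0, 0, 0, 0, 0, 4, 0, 0, 0, 0, 4, 0, 0, 0, 0, 0, 1, 0]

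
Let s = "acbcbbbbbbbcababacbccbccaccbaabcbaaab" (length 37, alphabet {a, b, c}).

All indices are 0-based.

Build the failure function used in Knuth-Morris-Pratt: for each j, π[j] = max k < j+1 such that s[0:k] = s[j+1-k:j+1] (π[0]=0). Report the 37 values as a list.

π[0] = 0
j=1 s[j]='c': π[1]=0 (border '')
j=2 s[j]='b': π[2]=0 (border '')
j=3 s[j]='c': π[3]=0 (border '')
j=4 s[j]='b': π[4]=0 (border '')
j=5 s[j]='b': π[5]=0 (border '')
j=6 s[j]='b': π[6]=0 (border '')
j=7 s[j]='b': π[7]=0 (border '')
j=8 s[j]='b': π[8]=0 (border '')
j=9 s[j]='b': π[9]=0 (border '')
j=10 s[j]='b': π[10]=0 (border '')
j=11 s[j]='c': π[11]=0 (border '')
j=12 s[j]='a': π[12]=1 (border 'a')
j=13 s[j]='b': k: 1→0; π[13]=0 (border '')
j=14 s[j]='a': π[14]=1 (border 'a')
j=15 s[j]='b': k: 1→0; π[15]=0 (border '')
j=16 s[j]='a': π[16]=1 (border 'a')
j=17 s[j]='c': π[17]=2 (border 'ac')
j=18 s[j]='b': π[18]=3 (border 'acb')
j=19 s[j]='c': π[19]=4 (border 'acbc')
j=20 s[j]='c': k: 4→0; π[20]=0 (border '')
j=21 s[j]='b': π[21]=0 (border '')
j=22 s[j]='c': π[22]=0 (border '')
j=23 s[j]='c': π[23]=0 (border '')
j=24 s[j]='a': π[24]=1 (border 'a')
j=25 s[j]='c': π[25]=2 (border 'ac')
j=26 s[j]='c': k: 2→0; π[26]=0 (border '')
j=27 s[j]='b': π[27]=0 (border '')
j=28 s[j]='a': π[28]=1 (border 'a')
j=29 s[j]='a': k: 1→0; π[29]=1 (border 'a')
j=30 s[j]='b': k: 1→0; π[30]=0 (border '')
j=31 s[j]='c': π[31]=0 (border '')
j=32 s[j]='b': π[32]=0 (border '')
j=33 s[j]='a': π[33]=1 (border 'a')
j=34 s[j]='a': k: 1→0; π[34]=1 (border 'a')
j=35 s[j]='a': k: 1→0; π[35]=1 (border 'a')
j=36 s[j]='b': k: 1→0; π[36]=0 (border '')

[0, 0, 0, 0, 0, 0, 0, 0, 0, 0, 0, 0, 1, 0, 1, 0, 1, 2, 3, 4, 0, 0, 0, 0, 1, 2, 0, 0, 1, 1, 0, 0, 0, 1, 1, 1, 0]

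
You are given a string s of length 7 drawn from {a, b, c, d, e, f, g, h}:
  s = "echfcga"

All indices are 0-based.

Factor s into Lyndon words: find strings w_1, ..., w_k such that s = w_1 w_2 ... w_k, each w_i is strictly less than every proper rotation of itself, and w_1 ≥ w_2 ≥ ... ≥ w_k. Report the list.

emit factor 1: 'e' (i=0, period=1)
emit factor 2: 'chf' (i=1, period=3)
emit factor 3: 'cg' (i=4, period=2)
emit factor 4: 'a' (i=6, period=1)

["e", "chf", "cg", "a"]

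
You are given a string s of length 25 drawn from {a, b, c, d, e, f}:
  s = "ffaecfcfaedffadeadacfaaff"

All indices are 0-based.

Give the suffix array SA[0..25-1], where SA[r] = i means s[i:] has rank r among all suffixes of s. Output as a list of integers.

rank→(start, suffix):
  0 → (21, 'aaff')
  1 → (18, 'acfaaff')
  2 → (16, 'adacfaaff')
  3 → (13, 'adeadacfaaff')
  4 → (2, 'aecfcfaedffadeadacfaaff')
  5 → (8, 'aedffadeadacfaaff')
  6 → (22, 'aff')
  7 → (19, 'cfaaff')
  8 → (6, 'cfaedffadeadacfaaff')
  9 → (4, 'cfcfaedffadeadacfaaff')
  10 → (17, 'dacfaaff')
  11 → (14, 'deadacfaaff')
  12 → (10, 'dffadeadacfaaff')
  13 → (15, 'eadacfaaff')
  14 → (3, 'ecfcfaedffadeadacfaaff')
  15 → (9, 'edffadeadacfaaff')
  16 → (24, 'f')
  17 → (20, 'faaff')
  18 → (12, 'fadeadacfaaff')
  19 → (1, 'faecfcfaedffadeadacfaaff')
  20 → (7, 'faedffadeadacfaaff')
  21 → (5, 'fcfaedffadeadacfaaff')
  22 → (23, 'ff')
  23 → (11, 'ffadeadacfaaff')
  24 → (0, 'ffaecfcfaedffadeadacfaaff')

[21, 18, 16, 13, 2, 8, 22, 19, 6, 4, 17, 14, 10, 15, 3, 9, 24, 20, 12, 1, 7, 5, 23, 11, 0]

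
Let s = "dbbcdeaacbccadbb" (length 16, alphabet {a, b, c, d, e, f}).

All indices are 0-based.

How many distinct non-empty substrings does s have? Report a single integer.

sorted suffixes:
  #0 SA[0]=6  'aacbccadbb'
  #1 SA[1]=7  'acbccadbb'
  #2 SA[2]=12  'adbb'
  #3 SA[3]=15  'b'
  #4 SA[4]=14  'bb'
  #5 SA[5]=1  'bbcdeaacbccadbb'
  #6 SA[6]=9  'bccadbb'
  #7 SA[7]=2  'bcdeaacbccadbb'
  #8 SA[8]=11  'cadbb'
  #9 SA[9]=8  'cbccadbb'
  #10 SA[10]=10  'ccadbb'
  #11 SA[11]=3  'cdeaacbccadbb'
  #12 SA[12]=13  'dbb'
  #13 SA[13]=0  'dbbcdeaacbccadbb'
  #14 SA[14]=4  'deaacbccadbb'
  #15 SA[15]=5  'eaacbccadbb'

SA = [6, 7, 12, 15, 14, 1, 9, 2, 11, 8, 10, 3, 13, 0, 4, 5]
rank  pair      lcp
   1  s[6:],s[7:]  1  'a'
   2  s[7:],s[12:]  1  'a'
   3  s[12:],s[15:]  0  ''
   4  s[15:],s[14:]  1  'b'
   5  s[14:],s[1:]  2  'bb'
   6  s[1:],s[9:]  1  'b'
   7  s[9:],s[2:]  2  'bc'
   8  s[2:],s[11:]  0  ''
   9  s[11:],s[8:]  1  'c'
  10  s[8:],s[10:]  1  'c'
  11  s[10:],s[3:]  1  'c'
  12  s[3:],s[13:]  0  ''
  13  s[13:],s[0:]  3  'dbb'
  14  s[0:],s[4:]  1  'd'
  15  s[4:],s[5:]  0  ''

n(n+1)/2 = 16·17/2 = 136
Σ LCP = 0 + 1 + 1 + 0 + 1 + 2 + 1 + 2 + 0 + 1 + 1 + 1 + 0 + 3 + 1 + 0 = 15
distinct = 136 − 15 = 121

121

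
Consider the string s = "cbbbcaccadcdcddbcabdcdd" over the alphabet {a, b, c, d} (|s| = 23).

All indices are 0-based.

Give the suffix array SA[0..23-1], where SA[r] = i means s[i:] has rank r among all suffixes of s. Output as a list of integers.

[17, 5, 8, 1, 2, 15, 3, 18, 16, 4, 7, 0, 6, 10, 20, 12, 22, 14, 9, 19, 11, 21, 13]

sorted suffixes:
  #0 SA[0]=17  'abdcdd'
  #1 SA[1]=5  'accadcdcddbcabdcdd'
  #2 SA[2]=8  'adcdcddbcabdcdd'
  #3 SA[3]=1  'bbbcaccadcdcddbcabdcdd'
  #4 SA[4]=2  'bbcaccadcdcddbcabdcdd'
  #5 SA[5]=15  'bcabdcdd'
  #6 SA[6]=3  'bcaccadcdcddbcabdcdd'
  #7 SA[7]=18  'bdcdd'
  #8 SA[8]=16  'cabdcdd'
  #9 SA[9]=4  'caccadcdcddbcabdcdd'
  #10 SA[10]=7  'cadcdcddbcabdcdd'
  #11 SA[11]=0  'cbbbcaccadcdcddbcabdcdd'
  #12 SA[12]=6  'ccadcdcddbcabdcdd'
  #13 SA[13]=10  'cdcddbcabdcdd'
  #14 SA[14]=20  'cdd'
  #15 SA[15]=12  'cddbcabdcdd'
  #16 SA[16]=22  'd'
  #17 SA[17]=14  'dbcabdcdd'
  #18 SA[18]=9  'dcdcddbcabdcdd'
  #19 SA[19]=19  'dcdd'
  #20 SA[20]=11  'dcddbcabdcdd'
  #21 SA[21]=21  'dd'
  #22 SA[22]=13  'ddbcabdcdd'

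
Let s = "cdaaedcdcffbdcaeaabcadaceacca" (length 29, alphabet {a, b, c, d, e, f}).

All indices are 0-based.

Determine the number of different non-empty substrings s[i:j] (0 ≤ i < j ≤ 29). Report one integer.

402

rank→(start, suffix):
  0 → (28, 'a')
  1 → (16, 'aabcadaceacca')
  2 → (2, 'aaedcdcffbdcaeaabcadaceacca')
  3 → (17, 'abcadaceacca')
  4 → (25, 'acca')
  5 → (22, 'aceacca')
  6 → (20, 'adaceacca')
  7 → (14, 'aeaabcadaceacca')
  8 → (3, 'aedcdcffbdcaeaabcadaceacca')
  9 → (18, 'bcadaceacca')
  10 → (11, 'bdcaeaabcadaceacca')
  11 → (27, 'ca')
  12 → (19, 'cadaceacca')
  13 → (13, 'caeaabcadaceacca')
  14 → (26, 'cca')
  15 → (0, 'cdaaedcdcffbdcaeaabcadaceacca')
  16 → (6, 'cdcffbdcaeaabcadaceacca')
  17 → (23, 'ceacca')
  18 → (8, 'cffbdcaeaabcadaceacca')
  19 → (1, 'daaedcdcffbdcaeaabcadaceacca')
  20 → (21, 'daceacca')
  21 → (12, 'dcaeaabcadaceacca')
  22 → (5, 'dcdcffbdcaeaabcadaceacca')
  23 → (7, 'dcffbdcaeaabcadaceacca')
  24 → (15, 'eaabcadaceacca')
  25 → (24, 'eacca')
  26 → (4, 'edcdcffbdcaeaabcadaceacca')
  27 → (10, 'fbdcaeaabcadaceacca')
  28 → (9, 'ffbdcaeaabcadaceacca')

SA = [28, 16, 2, 17, 25, 22, 20, 14, 3, 18, 11, 27, 19, 13, 26, 0, 6, 23, 8, 1, 21, 12, 5, 7, 15, 24, 4, 10, 9]
i: (SA[i-1],SA[i]) lcp shared
  1: (28,16) 1 'a'
  2: (16,2) 2 'aa'
  3: (2,17) 1 'a'
  4: (17,25) 1 'a'
  5: (25,22) 2 'ac'
  6: (22,20) 1 'a'
  7: (20,14) 1 'a'
  8: (14,3) 2 'ae'
  9: (3,18) 0 ''
  10: (18,11) 1 'b'
  11: (11,27) 0 ''
  12: (27,19) 2 'ca'
  13: (19,13) 2 'ca'
  14: (13,26) 1 'c'
  15: (26,0) 1 'c'
  16: (0,6) 2 'cd'
  17: (6,23) 1 'c'
  18: (23,8) 1 'c'
  19: (8,1) 0 ''
  20: (1,21) 2 'da'
  21: (21,12) 1 'd'
  22: (12,5) 2 'dc'
  23: (5,7) 2 'dc'
  24: (7,15) 0 ''
  25: (15,24) 2 'ea'
  26: (24,4) 1 'e'
  27: (4,10) 0 ''
  28: (10,9) 1 'f'

n(n+1)/2 = 29·30/2 = 435
Σ LCP = 0 + 1 + 2 + 1 + 1 + 2 + 1 + 1 + 2 + 0 + 1 + 0 + 2 + 2 + 1 + 1 + 2 + 1 + 1 + 0 + 2 + 1 + 2 + 2 + 0 + 2 + 1 + 0 + 1 = 33
distinct = 435 − 33 = 402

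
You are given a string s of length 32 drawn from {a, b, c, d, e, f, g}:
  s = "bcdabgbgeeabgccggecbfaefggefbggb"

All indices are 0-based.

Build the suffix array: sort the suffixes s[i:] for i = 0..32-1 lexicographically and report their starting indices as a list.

rank→(start, suffix):
  0 → (3, 'abgbgeeabgccggecbfaefggefbggb')
  1 → (10, 'abgccggecbfaefggefbggb')
  2 → (21, 'aefggefbggb')
  3 → (31, 'b')
  4 → (0, 'bcdabgbgeeabgccggecbfaefggefbggb')
  5 → (19, 'bfaefggefbggb')
  6 → (4, 'bgbgeeabgccggecbfaefggefbggb')
  7 → (11, 'bgccggecbfaefggefbggb')
  8 → (6, 'bgeeabgccggecbfaefggefbggb')
  9 → (28, 'bggb')
  10 → (18, 'cbfaefggefbggb')
  11 → (13, 'ccggecbfaefggefbggb')
  12 → (1, 'cdabgbgeeabgccggecbfaefggefbggb')
  13 → (14, 'cggecbfaefggefbggb')
  14 → (2, 'dabgbgeeabgccggecbfaefggefbggb')
  15 → (9, 'eabgccggecbfaefggefbggb')
  16 → (17, 'ecbfaefggefbggb')
  17 → (8, 'eeabgccggecbfaefggefbggb')
  18 → (26, 'efbggb')
  19 → (22, 'efggefbggb')
  20 → (20, 'faefggefbggb')
  21 → (27, 'fbggb')
  22 → (23, 'fggefbggb')
  23 → (30, 'gb')
  24 → (5, 'gbgeeabgccggecbfaefggefbggb')
  25 → (12, 'gccggecbfaefggefbggb')
  26 → (16, 'gecbfaefggefbggb')
  27 → (7, 'geeabgccggecbfaefggefbggb')
  28 → (25, 'gefbggb')
  29 → (29, 'ggb')
  30 → (15, 'ggecbfaefggefbggb')
  31 → (24, 'ggefbggb')

[3, 10, 21, 31, 0, 19, 4, 11, 6, 28, 18, 13, 1, 14, 2, 9, 17, 8, 26, 22, 20, 27, 23, 30, 5, 12, 16, 7, 25, 29, 15, 24]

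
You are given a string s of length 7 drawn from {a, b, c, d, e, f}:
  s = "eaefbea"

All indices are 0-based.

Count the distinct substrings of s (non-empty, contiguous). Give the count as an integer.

24

rank | idx | suffix
   0 |   6 | a
   1 |   1 | aefbea
   2 |   4 | bea
   3 |   5 | ea
   4 |   0 | eaefbea
   5 |   2 | efbea
   6 |   3 | fbea

SA = [6, 1, 4, 5, 0, 2, 3]
rank  pair      lcp
   1  s[6:],s[1:]  1  'a'
   2  s[1:],s[4:]  0  ''
   3  s[4:],s[5:]  0  ''
   4  s[5:],s[0:]  2  'ea'
   5  s[0:],s[2:]  1  'e'
   6  s[2:],s[3:]  0  ''

n(n+1)/2 = 7·8/2 = 28
Σ LCP = 0 + 1 + 0 + 0 + 2 + 1 + 0 = 4
distinct = 28 − 4 = 24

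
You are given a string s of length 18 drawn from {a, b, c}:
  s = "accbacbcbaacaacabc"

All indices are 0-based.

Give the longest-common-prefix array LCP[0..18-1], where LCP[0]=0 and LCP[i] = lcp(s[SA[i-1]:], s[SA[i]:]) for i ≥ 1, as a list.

[0, 4, 1, 1, 3, 2, 2, 0, 2, 1, 2, 0, 1, 2, 1, 3, 2, 1]

rank | idx | suffix
   0 |   9 | aacaacabc
   1 |  12 | aacabc
   2 |  15 | abc
   3 |  10 | acaacabc
   4 |  13 | acabc
   5 |   4 | acbcbaacaacabc
   6 |   0 | accbacbcbaacaacabc
   7 |   8 | baacaacabc
   8 |   3 | bacbcbaacaacabc
   9 |  16 | bc
  10 |   6 | bcbaacaacabc
  11 |  17 | c
  12 |  11 | caacabc
  13 |  14 | cabc
  14 |   7 | cbaacaacabc
  15 |   2 | cbacbcbaacaacabc
  16 |   5 | cbcbaacaacabc
  17 |   1 | ccbacbcbaacaacabc

SA = [9, 12, 15, 10, 13, 4, 0, 8, 3, 16, 6, 17, 11, 14, 7, 2, 5, 1]
[i] adj suffixes → lcp
  [1] 9/12 → 4 ('aaca')
  [2] 12/15 → 1 ('a')
  [3] 15/10 → 1 ('a')
  [4] 10/13 → 3 ('aca')
  [5] 13/4 → 2 ('ac')
  [6] 4/0 → 2 ('ac')
  [7] 0/8 → 0 ('')
  [8] 8/3 → 2 ('ba')
  [9] 3/16 → 1 ('b')
  [10] 16/6 → 2 ('bc')
  [11] 6/17 → 0 ('')
  [12] 17/11 → 1 ('c')
  [13] 11/14 → 2 ('ca')
  [14] 14/7 → 1 ('c')
  [15] 7/2 → 3 ('cba')
  [16] 2/5 → 2 ('cb')
  [17] 5/1 → 1 ('c')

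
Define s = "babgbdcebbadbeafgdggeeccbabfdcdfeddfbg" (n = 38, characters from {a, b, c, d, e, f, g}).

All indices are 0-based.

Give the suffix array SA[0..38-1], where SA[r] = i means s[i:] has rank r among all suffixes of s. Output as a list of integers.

rank | idx | suffix
   0 |  25 | abfdcdfeddfbg
   1 |   1 | abgbdcebbadbeafgdggeeccbabfdcdfeddfbg
   2 |  10 | adbeafgdggeeccbabfdcdfeddfbg
   3 |  14 | afgdggeeccbabfdcdfeddfbg
   4 |  24 | babfdcdfeddfbg
   5 |   0 | babgbdcebbadbeafgdggeeccbabfdcdfeddfbg
   6 |   9 | badbeafgdggeeccbabfdcdfeddfbg
   7 |   8 | bbadbeafgdggeeccbabfdcdfeddfbg
   8 |   4 | bdcebbadbeafgdggeeccbabfdcdfeddfbg
   9 |  12 | beafgdggeeccbabfdcdfeddfbg
  10 |  26 | bfdcdfeddfbg
  11 |  36 | bg
  12 |   2 | bgbdcebbadbeafgdggeeccbabfdcdfeddfbg
  13 |  23 | cbabfdcdfeddfbg
  14 |  22 | ccbabfdcdfeddfbg
  15 |  29 | cdfeddfbg
  16 |   6 | cebbadbeafgdggeeccbabfdcdfeddfbg
  17 |  11 | dbeafgdggeeccbabfdcdfeddfbg
  18 |  28 | dcdfeddfbg
  19 |   5 | dcebbadbeafgdggeeccbabfdcdfeddfbg
  20 |  33 | ddfbg
  21 |  34 | dfbg
  22 |  30 | dfeddfbg
  23 |  17 | dggeeccbabfdcdfeddfbg
  24 |  13 | eafgdggeeccbabfdcdfeddfbg
  25 |   7 | ebbadbeafgdggeeccbabfdcdfeddfbg
  26 |  21 | eccbabfdcdfeddfbg
  27 |  32 | eddfbg
  28 |  20 | eeccbabfdcdfeddfbg
  29 |  35 | fbg
  30 |  27 | fdcdfeddfbg
  31 |  31 | feddfbg
  32 |  15 | fgdggeeccbabfdcdfeddfbg
  33 |  37 | g
  34 |   3 | gbdcebbadbeafgdggeeccbabfdcdfeddfbg
  35 |  16 | gdggeeccbabfdcdfeddfbg
  36 |  19 | geeccbabfdcdfeddfbg
  37 |  18 | ggeeccbabfdcdfeddfbg

[25, 1, 10, 14, 24, 0, 9, 8, 4, 12, 26, 36, 2, 23, 22, 29, 6, 11, 28, 5, 33, 34, 30, 17, 13, 7, 21, 32, 20, 35, 27, 31, 15, 37, 3, 16, 19, 18]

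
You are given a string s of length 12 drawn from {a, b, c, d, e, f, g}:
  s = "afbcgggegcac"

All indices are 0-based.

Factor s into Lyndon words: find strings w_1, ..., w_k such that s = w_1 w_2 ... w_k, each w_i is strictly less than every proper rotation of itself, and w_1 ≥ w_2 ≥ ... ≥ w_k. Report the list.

emit factor 1: 'afbcgggegc' (i=0, period=10)
emit factor 2: 'ac' (i=10, period=2)

["afbcgggegc", "ac"]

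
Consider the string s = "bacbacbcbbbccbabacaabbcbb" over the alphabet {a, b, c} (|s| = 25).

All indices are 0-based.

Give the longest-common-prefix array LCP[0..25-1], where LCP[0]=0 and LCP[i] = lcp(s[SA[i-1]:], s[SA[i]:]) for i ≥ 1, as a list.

[0, 1, 2, 1, 2, 3, 0, 1, 2, 3, 4, 1, 2, 2, 3, 1, 4, 2, 0, 1, 3, 2, 3, 2, 1]

rank | idx | suffix
   0 |  18 | aabbcbb
   1 |  14 | abacaabbcbb
   2 |  19 | abbcbb
   3 |  16 | acaabbcbb
   4 |   1 | acbacbcbbbccbabacaabbcbb
   5 |   4 | acbcbbbccbabacaabbcbb
   6 |  24 | b
   7 |  13 | babacaabbcbb
   8 |  15 | bacaabbcbb
   9 |   0 | bacbacbcbbbccbabacaabbcbb
  10 |   3 | bacbcbbbccbabacaabbcbb
  11 |  23 | bb
  12 |   8 | bbbccbabacaabbcbb
  13 |  20 | bbcbb
  14 |   9 | bbccbabacaabbcbb
  15 |  21 | bcbb
  16 |   6 | bcbbbccbabacaabbcbb
  17 |  10 | bccbabacaabbcbb
  18 |  17 | caabbcbb
  19 |  12 | cbabacaabbcbb
  20 |   2 | cbacbcbbbccbabacaabbcbb
  21 |  22 | cbb
  22 |   7 | cbbbccbabacaabbcbb
  23 |   5 | cbcbbbccbabacaabbcbb
  24 |  11 | ccbabacaabbcbb

SA = [18, 14, 19, 16, 1, 4, 24, 13, 15, 0, 3, 23, 8, 20, 9, 21, 6, 10, 17, 12, 2, 22, 7, 5, 11]
i: (SA[i-1],SA[i]) lcp shared
  1: (18,14) 1 'a'
  2: (14,19) 2 'ab'
  3: (19,16) 1 'a'
  4: (16,1) 2 'ac'
  5: (1,4) 3 'acb'
  6: (4,24) 0 ''
  7: (24,13) 1 'b'
  8: (13,15) 2 'ba'
  9: (15,0) 3 'bac'
  10: (0,3) 4 'bacb'
  11: (3,23) 1 'b'
  12: (23,8) 2 'bb'
  13: (8,20) 2 'bb'
  14: (20,9) 3 'bbc'
  15: (9,21) 1 'b'
  16: (21,6) 4 'bcbb'
  17: (6,10) 2 'bc'
  18: (10,17) 0 ''
  19: (17,12) 1 'c'
  20: (12,2) 3 'cba'
  21: (2,22) 2 'cb'
  22: (22,7) 3 'cbb'
  23: (7,5) 2 'cb'
  24: (5,11) 1 'c'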